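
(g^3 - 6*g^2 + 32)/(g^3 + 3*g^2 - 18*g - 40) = (g - 4)/(g + 5)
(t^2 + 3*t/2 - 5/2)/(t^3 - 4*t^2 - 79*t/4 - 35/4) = 2*(t - 1)/(2*t^2 - 13*t - 7)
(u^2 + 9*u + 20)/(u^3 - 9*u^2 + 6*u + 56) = (u^2 + 9*u + 20)/(u^3 - 9*u^2 + 6*u + 56)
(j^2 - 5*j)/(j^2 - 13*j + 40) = j/(j - 8)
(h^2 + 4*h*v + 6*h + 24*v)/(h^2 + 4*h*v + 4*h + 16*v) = (h + 6)/(h + 4)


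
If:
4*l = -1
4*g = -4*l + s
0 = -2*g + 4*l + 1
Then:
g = 0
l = -1/4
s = -1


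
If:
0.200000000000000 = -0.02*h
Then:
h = -10.00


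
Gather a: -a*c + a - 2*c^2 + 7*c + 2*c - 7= a*(1 - c) - 2*c^2 + 9*c - 7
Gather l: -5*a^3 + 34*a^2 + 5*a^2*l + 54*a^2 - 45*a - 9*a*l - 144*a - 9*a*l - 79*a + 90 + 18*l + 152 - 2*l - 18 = -5*a^3 + 88*a^2 - 268*a + l*(5*a^2 - 18*a + 16) + 224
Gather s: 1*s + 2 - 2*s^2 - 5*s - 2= -2*s^2 - 4*s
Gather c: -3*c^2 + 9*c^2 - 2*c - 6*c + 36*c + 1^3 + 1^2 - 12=6*c^2 + 28*c - 10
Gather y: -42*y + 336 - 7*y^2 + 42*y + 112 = 448 - 7*y^2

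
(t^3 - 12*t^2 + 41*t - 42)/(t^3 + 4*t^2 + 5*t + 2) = (t^3 - 12*t^2 + 41*t - 42)/(t^3 + 4*t^2 + 5*t + 2)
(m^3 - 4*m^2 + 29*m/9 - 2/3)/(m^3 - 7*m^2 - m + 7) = (m^3 - 4*m^2 + 29*m/9 - 2/3)/(m^3 - 7*m^2 - m + 7)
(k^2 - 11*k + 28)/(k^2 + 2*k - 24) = (k - 7)/(k + 6)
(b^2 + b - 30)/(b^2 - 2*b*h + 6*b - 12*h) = (b - 5)/(b - 2*h)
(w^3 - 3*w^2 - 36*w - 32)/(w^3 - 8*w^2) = 1 + 5/w + 4/w^2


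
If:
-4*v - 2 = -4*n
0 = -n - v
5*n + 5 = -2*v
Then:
No Solution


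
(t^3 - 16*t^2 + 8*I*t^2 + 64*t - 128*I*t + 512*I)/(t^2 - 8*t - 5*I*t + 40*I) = (t^2 + 8*t*(-1 + I) - 64*I)/(t - 5*I)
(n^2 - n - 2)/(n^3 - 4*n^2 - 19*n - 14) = (n - 2)/(n^2 - 5*n - 14)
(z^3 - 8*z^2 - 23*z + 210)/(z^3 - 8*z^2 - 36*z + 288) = (z^2 - 2*z - 35)/(z^2 - 2*z - 48)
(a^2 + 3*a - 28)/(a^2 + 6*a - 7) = (a - 4)/(a - 1)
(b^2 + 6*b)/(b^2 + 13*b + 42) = b/(b + 7)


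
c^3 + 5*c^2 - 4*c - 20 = (c - 2)*(c + 2)*(c + 5)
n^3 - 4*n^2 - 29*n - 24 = (n - 8)*(n + 1)*(n + 3)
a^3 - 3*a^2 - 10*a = a*(a - 5)*(a + 2)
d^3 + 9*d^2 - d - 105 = (d - 3)*(d + 5)*(d + 7)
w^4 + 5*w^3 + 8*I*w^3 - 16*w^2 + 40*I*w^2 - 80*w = w*(w + 5)*(w + 4*I)^2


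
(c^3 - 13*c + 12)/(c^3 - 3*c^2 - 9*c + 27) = (c^2 + 3*c - 4)/(c^2 - 9)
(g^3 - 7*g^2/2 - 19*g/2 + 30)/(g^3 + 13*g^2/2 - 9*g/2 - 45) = (g - 4)/(g + 6)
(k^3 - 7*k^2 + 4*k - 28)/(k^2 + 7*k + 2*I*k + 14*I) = (k^2 - k*(7 + 2*I) + 14*I)/(k + 7)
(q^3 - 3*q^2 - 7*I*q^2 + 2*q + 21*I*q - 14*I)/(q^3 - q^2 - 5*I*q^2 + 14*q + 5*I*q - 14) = (q - 2)/(q + 2*I)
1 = 1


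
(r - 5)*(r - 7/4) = r^2 - 27*r/4 + 35/4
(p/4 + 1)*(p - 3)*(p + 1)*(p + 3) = p^4/4 + 5*p^3/4 - 5*p^2/4 - 45*p/4 - 9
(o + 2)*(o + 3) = o^2 + 5*o + 6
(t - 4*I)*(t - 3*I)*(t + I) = t^3 - 6*I*t^2 - 5*t - 12*I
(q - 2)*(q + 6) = q^2 + 4*q - 12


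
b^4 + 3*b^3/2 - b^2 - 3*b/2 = b*(b - 1)*(b + 1)*(b + 3/2)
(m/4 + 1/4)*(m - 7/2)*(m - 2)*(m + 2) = m^4/4 - 5*m^3/8 - 15*m^2/8 + 5*m/2 + 7/2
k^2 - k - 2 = (k - 2)*(k + 1)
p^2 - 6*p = p*(p - 6)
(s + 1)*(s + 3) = s^2 + 4*s + 3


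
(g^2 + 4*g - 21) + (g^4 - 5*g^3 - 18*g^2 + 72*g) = g^4 - 5*g^3 - 17*g^2 + 76*g - 21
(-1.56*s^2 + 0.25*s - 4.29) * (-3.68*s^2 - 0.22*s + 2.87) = 5.7408*s^4 - 0.5768*s^3 + 11.255*s^2 + 1.6613*s - 12.3123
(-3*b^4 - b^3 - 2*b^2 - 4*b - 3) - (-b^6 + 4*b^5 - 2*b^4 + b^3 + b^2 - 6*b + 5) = b^6 - 4*b^5 - b^4 - 2*b^3 - 3*b^2 + 2*b - 8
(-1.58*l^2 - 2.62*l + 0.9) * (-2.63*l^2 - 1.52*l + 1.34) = 4.1554*l^4 + 9.2922*l^3 - 0.5018*l^2 - 4.8788*l + 1.206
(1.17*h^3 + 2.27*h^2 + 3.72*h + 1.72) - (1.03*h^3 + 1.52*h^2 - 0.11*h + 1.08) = 0.14*h^3 + 0.75*h^2 + 3.83*h + 0.64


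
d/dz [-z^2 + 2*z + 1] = 2 - 2*z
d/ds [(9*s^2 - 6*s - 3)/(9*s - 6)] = (9*s^2 - 12*s + 7)/(9*s^2 - 12*s + 4)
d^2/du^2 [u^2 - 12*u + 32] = 2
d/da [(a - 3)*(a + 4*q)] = 2*a + 4*q - 3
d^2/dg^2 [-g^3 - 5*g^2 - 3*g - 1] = -6*g - 10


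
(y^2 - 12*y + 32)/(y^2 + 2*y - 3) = (y^2 - 12*y + 32)/(y^2 + 2*y - 3)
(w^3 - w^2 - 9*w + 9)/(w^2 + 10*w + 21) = (w^2 - 4*w + 3)/(w + 7)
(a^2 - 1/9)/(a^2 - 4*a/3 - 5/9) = (3*a - 1)/(3*a - 5)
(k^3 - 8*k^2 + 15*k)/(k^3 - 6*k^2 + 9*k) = (k - 5)/(k - 3)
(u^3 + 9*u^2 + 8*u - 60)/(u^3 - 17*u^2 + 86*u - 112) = (u^2 + 11*u + 30)/(u^2 - 15*u + 56)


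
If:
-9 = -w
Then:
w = 9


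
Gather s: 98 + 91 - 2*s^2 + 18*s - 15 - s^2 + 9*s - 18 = -3*s^2 + 27*s + 156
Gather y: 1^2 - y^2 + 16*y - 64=-y^2 + 16*y - 63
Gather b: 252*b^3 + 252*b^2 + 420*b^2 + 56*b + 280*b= 252*b^3 + 672*b^2 + 336*b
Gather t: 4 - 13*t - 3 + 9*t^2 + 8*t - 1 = 9*t^2 - 5*t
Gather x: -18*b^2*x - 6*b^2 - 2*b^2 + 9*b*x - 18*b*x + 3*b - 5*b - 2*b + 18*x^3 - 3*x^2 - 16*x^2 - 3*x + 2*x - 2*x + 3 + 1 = -8*b^2 - 4*b + 18*x^3 - 19*x^2 + x*(-18*b^2 - 9*b - 3) + 4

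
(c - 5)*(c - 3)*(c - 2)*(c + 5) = c^4 - 5*c^3 - 19*c^2 + 125*c - 150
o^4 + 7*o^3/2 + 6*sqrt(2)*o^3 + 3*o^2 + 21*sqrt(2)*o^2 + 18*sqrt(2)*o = o*(o + 3/2)*(o + 2)*(o + 6*sqrt(2))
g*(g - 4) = g^2 - 4*g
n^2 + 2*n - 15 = (n - 3)*(n + 5)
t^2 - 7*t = t*(t - 7)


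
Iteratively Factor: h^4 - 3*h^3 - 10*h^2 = (h)*(h^3 - 3*h^2 - 10*h) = h^2*(h^2 - 3*h - 10) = h^2*(h - 5)*(h + 2)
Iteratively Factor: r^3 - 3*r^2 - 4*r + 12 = (r - 3)*(r^2 - 4) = (r - 3)*(r - 2)*(r + 2)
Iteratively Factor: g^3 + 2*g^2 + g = (g)*(g^2 + 2*g + 1) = g*(g + 1)*(g + 1)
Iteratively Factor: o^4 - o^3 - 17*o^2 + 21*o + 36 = (o + 1)*(o^3 - 2*o^2 - 15*o + 36) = (o - 3)*(o + 1)*(o^2 + o - 12) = (o - 3)*(o + 1)*(o + 4)*(o - 3)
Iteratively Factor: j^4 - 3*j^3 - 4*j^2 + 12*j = (j)*(j^3 - 3*j^2 - 4*j + 12) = j*(j + 2)*(j^2 - 5*j + 6) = j*(j - 3)*(j + 2)*(j - 2)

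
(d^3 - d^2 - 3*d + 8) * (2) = 2*d^3 - 2*d^2 - 6*d + 16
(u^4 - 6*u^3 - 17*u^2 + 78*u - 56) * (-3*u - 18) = -3*u^5 + 159*u^3 + 72*u^2 - 1236*u + 1008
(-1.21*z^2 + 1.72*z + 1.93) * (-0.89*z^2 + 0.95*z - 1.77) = 1.0769*z^4 - 2.6803*z^3 + 2.058*z^2 - 1.2109*z - 3.4161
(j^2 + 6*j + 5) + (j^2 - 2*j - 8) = 2*j^2 + 4*j - 3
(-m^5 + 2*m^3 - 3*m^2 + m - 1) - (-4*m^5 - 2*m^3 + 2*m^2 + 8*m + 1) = 3*m^5 + 4*m^3 - 5*m^2 - 7*m - 2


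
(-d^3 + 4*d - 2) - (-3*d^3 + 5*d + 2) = 2*d^3 - d - 4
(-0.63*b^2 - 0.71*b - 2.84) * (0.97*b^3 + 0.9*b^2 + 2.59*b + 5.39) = -0.6111*b^5 - 1.2557*b^4 - 5.0255*b^3 - 7.7906*b^2 - 11.1825*b - 15.3076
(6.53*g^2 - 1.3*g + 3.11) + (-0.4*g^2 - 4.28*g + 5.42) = 6.13*g^2 - 5.58*g + 8.53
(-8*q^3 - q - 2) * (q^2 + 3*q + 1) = -8*q^5 - 24*q^4 - 9*q^3 - 5*q^2 - 7*q - 2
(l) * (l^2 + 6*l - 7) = l^3 + 6*l^2 - 7*l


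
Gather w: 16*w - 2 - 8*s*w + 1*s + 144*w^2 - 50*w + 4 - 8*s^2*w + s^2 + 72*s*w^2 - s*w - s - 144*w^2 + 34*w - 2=s^2 + 72*s*w^2 + w*(-8*s^2 - 9*s)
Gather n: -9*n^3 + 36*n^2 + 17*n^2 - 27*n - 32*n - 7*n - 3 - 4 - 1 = -9*n^3 + 53*n^2 - 66*n - 8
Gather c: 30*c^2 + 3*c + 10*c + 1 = 30*c^2 + 13*c + 1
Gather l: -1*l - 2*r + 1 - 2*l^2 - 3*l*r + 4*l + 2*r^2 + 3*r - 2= -2*l^2 + l*(3 - 3*r) + 2*r^2 + r - 1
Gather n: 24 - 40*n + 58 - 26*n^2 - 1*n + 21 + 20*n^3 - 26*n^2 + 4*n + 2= 20*n^3 - 52*n^2 - 37*n + 105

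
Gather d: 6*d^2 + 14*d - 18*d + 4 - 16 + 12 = 6*d^2 - 4*d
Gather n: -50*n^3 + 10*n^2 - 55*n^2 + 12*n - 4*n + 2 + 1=-50*n^3 - 45*n^2 + 8*n + 3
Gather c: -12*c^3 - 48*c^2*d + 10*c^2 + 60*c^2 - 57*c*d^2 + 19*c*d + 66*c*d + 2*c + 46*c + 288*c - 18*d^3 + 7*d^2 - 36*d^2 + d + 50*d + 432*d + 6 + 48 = -12*c^3 + c^2*(70 - 48*d) + c*(-57*d^2 + 85*d + 336) - 18*d^3 - 29*d^2 + 483*d + 54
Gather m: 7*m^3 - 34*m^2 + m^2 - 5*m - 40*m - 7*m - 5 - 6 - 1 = 7*m^3 - 33*m^2 - 52*m - 12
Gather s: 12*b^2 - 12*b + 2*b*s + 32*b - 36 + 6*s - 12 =12*b^2 + 20*b + s*(2*b + 6) - 48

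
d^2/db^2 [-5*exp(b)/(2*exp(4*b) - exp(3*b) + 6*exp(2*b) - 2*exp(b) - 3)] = 5*(2*(8*exp(3*b) - 3*exp(2*b) + 12*exp(b) - 2)^2*exp(2*b) + 3*(16*exp(3*b) - 5*exp(2*b) + 16*exp(b) - 2)*(-2*exp(4*b) + exp(3*b) - 6*exp(2*b) + 2*exp(b) + 3)*exp(b) + (-2*exp(4*b) + exp(3*b) - 6*exp(2*b) + 2*exp(b) + 3)^2)*exp(b)/(-2*exp(4*b) + exp(3*b) - 6*exp(2*b) + 2*exp(b) + 3)^3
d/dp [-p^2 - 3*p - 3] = -2*p - 3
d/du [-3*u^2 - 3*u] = -6*u - 3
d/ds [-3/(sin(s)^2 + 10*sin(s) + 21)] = 6*(sin(s) + 5)*cos(s)/(sin(s)^2 + 10*sin(s) + 21)^2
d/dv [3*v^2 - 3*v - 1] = 6*v - 3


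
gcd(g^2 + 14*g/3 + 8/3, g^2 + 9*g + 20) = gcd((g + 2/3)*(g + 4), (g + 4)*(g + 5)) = g + 4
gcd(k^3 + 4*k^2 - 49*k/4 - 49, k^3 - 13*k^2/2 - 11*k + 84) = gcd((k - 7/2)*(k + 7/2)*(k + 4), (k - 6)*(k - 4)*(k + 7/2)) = k + 7/2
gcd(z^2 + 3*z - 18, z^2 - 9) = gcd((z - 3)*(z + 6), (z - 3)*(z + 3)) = z - 3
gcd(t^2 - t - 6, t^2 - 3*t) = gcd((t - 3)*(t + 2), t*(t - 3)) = t - 3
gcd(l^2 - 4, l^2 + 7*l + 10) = l + 2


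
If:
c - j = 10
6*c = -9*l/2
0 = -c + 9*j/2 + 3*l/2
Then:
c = 30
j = 20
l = -40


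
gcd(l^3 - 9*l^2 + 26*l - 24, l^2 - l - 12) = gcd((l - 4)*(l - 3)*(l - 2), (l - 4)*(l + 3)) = l - 4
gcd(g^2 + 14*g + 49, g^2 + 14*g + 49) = g^2 + 14*g + 49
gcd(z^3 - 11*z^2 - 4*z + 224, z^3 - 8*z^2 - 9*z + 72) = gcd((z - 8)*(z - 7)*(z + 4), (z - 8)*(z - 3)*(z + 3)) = z - 8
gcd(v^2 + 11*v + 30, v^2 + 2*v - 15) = v + 5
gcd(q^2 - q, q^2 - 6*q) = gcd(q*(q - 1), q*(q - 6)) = q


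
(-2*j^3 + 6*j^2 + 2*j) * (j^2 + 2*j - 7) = -2*j^5 + 2*j^4 + 28*j^3 - 38*j^2 - 14*j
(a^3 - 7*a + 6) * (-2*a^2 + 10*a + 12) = -2*a^5 + 10*a^4 + 26*a^3 - 82*a^2 - 24*a + 72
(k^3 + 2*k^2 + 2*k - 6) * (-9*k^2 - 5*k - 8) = -9*k^5 - 23*k^4 - 36*k^3 + 28*k^2 + 14*k + 48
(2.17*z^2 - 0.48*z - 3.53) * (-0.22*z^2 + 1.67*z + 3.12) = -0.4774*z^4 + 3.7295*z^3 + 6.7454*z^2 - 7.3927*z - 11.0136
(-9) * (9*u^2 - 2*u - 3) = -81*u^2 + 18*u + 27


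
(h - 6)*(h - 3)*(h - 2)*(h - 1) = h^4 - 12*h^3 + 47*h^2 - 72*h + 36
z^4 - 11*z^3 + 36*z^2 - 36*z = z*(z - 6)*(z - 3)*(z - 2)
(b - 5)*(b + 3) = b^2 - 2*b - 15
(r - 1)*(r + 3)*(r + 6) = r^3 + 8*r^2 + 9*r - 18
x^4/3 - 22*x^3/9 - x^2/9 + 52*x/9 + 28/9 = (x/3 + 1/3)*(x - 7)*(x - 2)*(x + 2/3)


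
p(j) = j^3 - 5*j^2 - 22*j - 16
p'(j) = 3*j^2 - 10*j - 22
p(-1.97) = 0.29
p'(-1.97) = 9.34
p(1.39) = -53.55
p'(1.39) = -30.10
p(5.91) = -114.24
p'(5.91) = 23.68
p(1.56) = -58.69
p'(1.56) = -30.30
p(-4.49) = -108.54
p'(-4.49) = 83.38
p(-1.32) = 2.03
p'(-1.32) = -3.57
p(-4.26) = -90.33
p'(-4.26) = 75.04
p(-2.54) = -8.77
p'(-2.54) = 22.75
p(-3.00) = -22.00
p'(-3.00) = 35.00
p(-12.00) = -2200.00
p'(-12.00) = 530.00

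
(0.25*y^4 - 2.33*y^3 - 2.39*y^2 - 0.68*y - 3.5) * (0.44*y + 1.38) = 0.11*y^5 - 0.6802*y^4 - 4.267*y^3 - 3.5974*y^2 - 2.4784*y - 4.83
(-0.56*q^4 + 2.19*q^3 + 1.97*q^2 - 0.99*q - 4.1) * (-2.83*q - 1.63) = 1.5848*q^5 - 5.2849*q^4 - 9.1448*q^3 - 0.4094*q^2 + 13.2167*q + 6.683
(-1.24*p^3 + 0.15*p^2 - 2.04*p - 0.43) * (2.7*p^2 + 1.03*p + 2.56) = -3.348*p^5 - 0.8722*p^4 - 8.5279*p^3 - 2.8782*p^2 - 5.6653*p - 1.1008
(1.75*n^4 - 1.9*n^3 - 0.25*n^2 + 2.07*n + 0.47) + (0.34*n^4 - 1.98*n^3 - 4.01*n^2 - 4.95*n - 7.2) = 2.09*n^4 - 3.88*n^3 - 4.26*n^2 - 2.88*n - 6.73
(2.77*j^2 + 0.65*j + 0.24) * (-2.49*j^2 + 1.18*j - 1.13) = -6.8973*j^4 + 1.6501*j^3 - 2.9607*j^2 - 0.4513*j - 0.2712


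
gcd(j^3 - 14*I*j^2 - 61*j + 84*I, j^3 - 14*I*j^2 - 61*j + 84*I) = j^3 - 14*I*j^2 - 61*j + 84*I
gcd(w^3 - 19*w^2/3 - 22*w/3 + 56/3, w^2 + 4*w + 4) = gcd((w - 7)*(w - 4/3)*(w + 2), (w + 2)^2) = w + 2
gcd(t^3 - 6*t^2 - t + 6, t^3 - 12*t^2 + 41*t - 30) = t^2 - 7*t + 6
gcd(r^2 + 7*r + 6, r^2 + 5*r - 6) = r + 6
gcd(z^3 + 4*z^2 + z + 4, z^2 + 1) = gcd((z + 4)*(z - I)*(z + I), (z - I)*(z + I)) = z^2 + 1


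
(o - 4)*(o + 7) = o^2 + 3*o - 28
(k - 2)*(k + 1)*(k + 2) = k^3 + k^2 - 4*k - 4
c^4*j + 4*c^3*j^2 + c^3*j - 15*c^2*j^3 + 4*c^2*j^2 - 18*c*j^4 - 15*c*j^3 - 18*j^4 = (c - 3*j)*(c + j)*(c + 6*j)*(c*j + j)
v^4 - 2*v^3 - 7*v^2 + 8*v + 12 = (v - 3)*(v - 2)*(v + 1)*(v + 2)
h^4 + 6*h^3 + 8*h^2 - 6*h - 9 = (h - 1)*(h + 1)*(h + 3)^2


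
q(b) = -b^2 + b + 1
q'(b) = 1 - 2*b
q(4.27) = -12.96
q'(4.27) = -7.54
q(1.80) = -0.44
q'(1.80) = -2.60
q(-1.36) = -2.21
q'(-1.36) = 3.72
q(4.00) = -11.00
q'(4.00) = -7.00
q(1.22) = 0.73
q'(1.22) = -1.44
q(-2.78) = -9.51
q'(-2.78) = 6.56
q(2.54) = -2.91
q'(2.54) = -4.08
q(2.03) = -1.09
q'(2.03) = -3.06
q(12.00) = -131.00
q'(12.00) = -23.00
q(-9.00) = -89.00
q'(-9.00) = 19.00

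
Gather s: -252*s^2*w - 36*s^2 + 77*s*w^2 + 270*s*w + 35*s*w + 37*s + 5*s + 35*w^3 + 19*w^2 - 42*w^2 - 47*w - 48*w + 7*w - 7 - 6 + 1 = s^2*(-252*w - 36) + s*(77*w^2 + 305*w + 42) + 35*w^3 - 23*w^2 - 88*w - 12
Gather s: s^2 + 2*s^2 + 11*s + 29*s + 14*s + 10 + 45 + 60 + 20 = 3*s^2 + 54*s + 135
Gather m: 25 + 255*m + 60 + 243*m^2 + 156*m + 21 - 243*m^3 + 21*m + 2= -243*m^3 + 243*m^2 + 432*m + 108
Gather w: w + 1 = w + 1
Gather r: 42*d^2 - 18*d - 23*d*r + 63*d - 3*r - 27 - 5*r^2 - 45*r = 42*d^2 + 45*d - 5*r^2 + r*(-23*d - 48) - 27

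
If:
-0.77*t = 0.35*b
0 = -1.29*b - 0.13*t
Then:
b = 0.00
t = 0.00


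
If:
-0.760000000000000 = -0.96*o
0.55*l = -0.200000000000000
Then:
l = -0.36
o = 0.79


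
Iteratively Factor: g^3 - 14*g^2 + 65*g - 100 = (g - 5)*(g^2 - 9*g + 20) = (g - 5)^2*(g - 4)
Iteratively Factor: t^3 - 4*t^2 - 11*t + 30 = (t - 2)*(t^2 - 2*t - 15) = (t - 2)*(t + 3)*(t - 5)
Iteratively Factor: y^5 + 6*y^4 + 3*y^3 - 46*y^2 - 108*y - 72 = (y + 2)*(y^4 + 4*y^3 - 5*y^2 - 36*y - 36) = (y + 2)^2*(y^3 + 2*y^2 - 9*y - 18) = (y + 2)^3*(y^2 - 9) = (y - 3)*(y + 2)^3*(y + 3)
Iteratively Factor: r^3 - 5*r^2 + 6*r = (r - 3)*(r^2 - 2*r) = r*(r - 3)*(r - 2)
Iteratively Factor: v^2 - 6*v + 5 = (v - 1)*(v - 5)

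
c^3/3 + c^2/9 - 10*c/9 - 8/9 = (c/3 + 1/3)*(c - 2)*(c + 4/3)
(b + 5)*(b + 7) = b^2 + 12*b + 35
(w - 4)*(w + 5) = w^2 + w - 20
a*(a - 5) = a^2 - 5*a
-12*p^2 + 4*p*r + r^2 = (-2*p + r)*(6*p + r)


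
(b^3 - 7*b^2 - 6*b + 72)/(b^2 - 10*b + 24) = b + 3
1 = 1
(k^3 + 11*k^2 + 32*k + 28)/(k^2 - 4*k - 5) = (k^3 + 11*k^2 + 32*k + 28)/(k^2 - 4*k - 5)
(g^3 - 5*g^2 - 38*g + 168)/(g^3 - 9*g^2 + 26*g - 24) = (g^2 - g - 42)/(g^2 - 5*g + 6)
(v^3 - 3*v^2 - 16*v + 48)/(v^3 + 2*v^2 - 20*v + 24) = (v^3 - 3*v^2 - 16*v + 48)/(v^3 + 2*v^2 - 20*v + 24)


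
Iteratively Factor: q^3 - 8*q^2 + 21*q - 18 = (q - 3)*(q^2 - 5*q + 6) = (q - 3)*(q - 2)*(q - 3)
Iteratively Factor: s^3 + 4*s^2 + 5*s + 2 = (s + 1)*(s^2 + 3*s + 2) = (s + 1)^2*(s + 2)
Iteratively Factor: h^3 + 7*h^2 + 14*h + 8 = (h + 4)*(h^2 + 3*h + 2) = (h + 2)*(h + 4)*(h + 1)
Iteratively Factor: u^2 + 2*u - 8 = (u + 4)*(u - 2)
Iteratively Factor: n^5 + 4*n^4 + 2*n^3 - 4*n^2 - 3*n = (n + 1)*(n^4 + 3*n^3 - n^2 - 3*n) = (n + 1)^2*(n^3 + 2*n^2 - 3*n) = (n + 1)^2*(n + 3)*(n^2 - n) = n*(n + 1)^2*(n + 3)*(n - 1)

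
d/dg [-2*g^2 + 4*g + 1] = 4 - 4*g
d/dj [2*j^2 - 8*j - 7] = 4*j - 8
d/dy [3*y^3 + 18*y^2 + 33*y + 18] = 9*y^2 + 36*y + 33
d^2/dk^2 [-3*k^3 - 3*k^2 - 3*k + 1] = -18*k - 6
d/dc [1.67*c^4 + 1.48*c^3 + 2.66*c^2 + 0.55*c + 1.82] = 6.68*c^3 + 4.44*c^2 + 5.32*c + 0.55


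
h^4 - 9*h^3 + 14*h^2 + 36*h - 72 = (h - 6)*(h - 3)*(h - 2)*(h + 2)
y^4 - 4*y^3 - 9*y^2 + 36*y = y*(y - 4)*(y - 3)*(y + 3)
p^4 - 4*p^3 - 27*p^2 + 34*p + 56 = (p - 7)*(p - 2)*(p + 1)*(p + 4)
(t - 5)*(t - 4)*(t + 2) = t^3 - 7*t^2 + 2*t + 40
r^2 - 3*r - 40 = (r - 8)*(r + 5)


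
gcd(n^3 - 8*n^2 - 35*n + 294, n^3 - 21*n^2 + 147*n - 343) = n^2 - 14*n + 49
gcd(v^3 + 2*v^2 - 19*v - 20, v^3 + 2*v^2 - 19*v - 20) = v^3 + 2*v^2 - 19*v - 20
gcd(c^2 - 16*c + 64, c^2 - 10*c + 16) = c - 8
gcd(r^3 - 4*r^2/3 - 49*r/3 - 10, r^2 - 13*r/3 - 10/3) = r^2 - 13*r/3 - 10/3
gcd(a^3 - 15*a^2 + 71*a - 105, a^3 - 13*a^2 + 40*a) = a - 5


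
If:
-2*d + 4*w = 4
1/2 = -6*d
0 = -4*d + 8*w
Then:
No Solution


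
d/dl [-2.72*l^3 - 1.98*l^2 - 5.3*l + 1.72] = -8.16*l^2 - 3.96*l - 5.3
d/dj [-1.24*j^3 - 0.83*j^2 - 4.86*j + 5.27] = -3.72*j^2 - 1.66*j - 4.86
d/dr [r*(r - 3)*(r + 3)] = 3*r^2 - 9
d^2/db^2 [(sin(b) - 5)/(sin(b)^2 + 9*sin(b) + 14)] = (-sin(b)^5 + 29*sin(b)^4 + 221*sin(b)^3 + 221*sin(b)^2 - 1180*sin(b) - 922)/(sin(b)^2 + 9*sin(b) + 14)^3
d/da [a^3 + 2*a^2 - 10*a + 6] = 3*a^2 + 4*a - 10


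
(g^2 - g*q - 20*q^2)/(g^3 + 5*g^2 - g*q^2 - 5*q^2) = (g^2 - g*q - 20*q^2)/(g^3 + 5*g^2 - g*q^2 - 5*q^2)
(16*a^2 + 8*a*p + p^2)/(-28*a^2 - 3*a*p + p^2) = (4*a + p)/(-7*a + p)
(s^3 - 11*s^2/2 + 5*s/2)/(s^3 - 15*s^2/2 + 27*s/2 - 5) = s/(s - 2)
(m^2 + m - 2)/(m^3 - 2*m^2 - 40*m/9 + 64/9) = 9*(m - 1)/(9*m^2 - 36*m + 32)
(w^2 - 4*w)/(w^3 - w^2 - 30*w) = (4 - w)/(-w^2 + w + 30)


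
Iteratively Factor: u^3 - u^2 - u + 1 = (u + 1)*(u^2 - 2*u + 1) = (u - 1)*(u + 1)*(u - 1)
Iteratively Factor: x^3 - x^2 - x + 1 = (x + 1)*(x^2 - 2*x + 1) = (x - 1)*(x + 1)*(x - 1)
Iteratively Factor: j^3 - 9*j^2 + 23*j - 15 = (j - 5)*(j^2 - 4*j + 3) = (j - 5)*(j - 3)*(j - 1)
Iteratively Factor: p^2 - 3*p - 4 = (p - 4)*(p + 1)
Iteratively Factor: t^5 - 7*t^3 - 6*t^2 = (t + 1)*(t^4 - t^3 - 6*t^2) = t*(t + 1)*(t^3 - t^2 - 6*t) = t*(t + 1)*(t + 2)*(t^2 - 3*t) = t^2*(t + 1)*(t + 2)*(t - 3)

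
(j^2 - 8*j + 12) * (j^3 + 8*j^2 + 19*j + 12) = j^5 - 33*j^3 - 44*j^2 + 132*j + 144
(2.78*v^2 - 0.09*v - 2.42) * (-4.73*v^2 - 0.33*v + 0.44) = -13.1494*v^4 - 0.4917*v^3 + 12.6995*v^2 + 0.759*v - 1.0648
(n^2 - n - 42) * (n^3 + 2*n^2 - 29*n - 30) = n^5 + n^4 - 73*n^3 - 85*n^2 + 1248*n + 1260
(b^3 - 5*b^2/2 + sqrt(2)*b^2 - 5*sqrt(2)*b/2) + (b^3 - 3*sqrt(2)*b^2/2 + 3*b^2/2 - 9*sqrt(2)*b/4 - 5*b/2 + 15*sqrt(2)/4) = 2*b^3 - b^2 - sqrt(2)*b^2/2 - 19*sqrt(2)*b/4 - 5*b/2 + 15*sqrt(2)/4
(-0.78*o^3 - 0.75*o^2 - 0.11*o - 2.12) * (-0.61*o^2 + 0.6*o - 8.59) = 0.4758*o^5 - 0.0105*o^4 + 6.3173*o^3 + 7.6697*o^2 - 0.3271*o + 18.2108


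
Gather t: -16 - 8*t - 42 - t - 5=-9*t - 63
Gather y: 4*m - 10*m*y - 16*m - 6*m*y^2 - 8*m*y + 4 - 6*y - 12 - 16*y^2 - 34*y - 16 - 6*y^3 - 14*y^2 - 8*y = -12*m - 6*y^3 + y^2*(-6*m - 30) + y*(-18*m - 48) - 24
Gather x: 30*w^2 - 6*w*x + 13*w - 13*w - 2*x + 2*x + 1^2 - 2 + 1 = 30*w^2 - 6*w*x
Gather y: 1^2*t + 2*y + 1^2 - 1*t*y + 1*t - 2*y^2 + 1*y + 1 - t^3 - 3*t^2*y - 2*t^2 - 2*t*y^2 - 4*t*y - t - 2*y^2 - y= -t^3 - 2*t^2 + t + y^2*(-2*t - 4) + y*(-3*t^2 - 5*t + 2) + 2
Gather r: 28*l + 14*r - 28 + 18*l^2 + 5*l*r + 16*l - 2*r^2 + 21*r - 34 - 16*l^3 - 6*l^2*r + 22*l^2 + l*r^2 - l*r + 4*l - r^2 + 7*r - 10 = -16*l^3 + 40*l^2 + 48*l + r^2*(l - 3) + r*(-6*l^2 + 4*l + 42) - 72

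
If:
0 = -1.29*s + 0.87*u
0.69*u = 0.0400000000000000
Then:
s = 0.04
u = 0.06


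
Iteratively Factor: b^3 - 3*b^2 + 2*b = (b - 2)*(b^2 - b) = b*(b - 2)*(b - 1)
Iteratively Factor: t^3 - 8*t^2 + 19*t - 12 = (t - 3)*(t^2 - 5*t + 4) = (t - 3)*(t - 1)*(t - 4)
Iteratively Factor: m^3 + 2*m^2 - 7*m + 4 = (m + 4)*(m^2 - 2*m + 1) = (m - 1)*(m + 4)*(m - 1)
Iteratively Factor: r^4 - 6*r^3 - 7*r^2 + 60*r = (r - 5)*(r^3 - r^2 - 12*r) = (r - 5)*(r - 4)*(r^2 + 3*r) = r*(r - 5)*(r - 4)*(r + 3)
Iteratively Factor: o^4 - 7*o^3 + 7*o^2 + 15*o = (o + 1)*(o^3 - 8*o^2 + 15*o) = o*(o + 1)*(o^2 - 8*o + 15) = o*(o - 3)*(o + 1)*(o - 5)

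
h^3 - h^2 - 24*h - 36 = (h - 6)*(h + 2)*(h + 3)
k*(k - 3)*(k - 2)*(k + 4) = k^4 - k^3 - 14*k^2 + 24*k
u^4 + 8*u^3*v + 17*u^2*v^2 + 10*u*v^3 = u*(u + v)*(u + 2*v)*(u + 5*v)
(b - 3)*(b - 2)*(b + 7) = b^3 + 2*b^2 - 29*b + 42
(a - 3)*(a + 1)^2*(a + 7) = a^4 + 6*a^3 - 12*a^2 - 38*a - 21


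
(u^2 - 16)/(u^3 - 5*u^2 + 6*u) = (u^2 - 16)/(u*(u^2 - 5*u + 6))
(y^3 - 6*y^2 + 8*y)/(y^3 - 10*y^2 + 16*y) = (y - 4)/(y - 8)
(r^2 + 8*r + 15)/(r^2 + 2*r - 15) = (r + 3)/(r - 3)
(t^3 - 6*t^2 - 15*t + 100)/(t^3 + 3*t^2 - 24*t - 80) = (t - 5)/(t + 4)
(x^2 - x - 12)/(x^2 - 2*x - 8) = (x + 3)/(x + 2)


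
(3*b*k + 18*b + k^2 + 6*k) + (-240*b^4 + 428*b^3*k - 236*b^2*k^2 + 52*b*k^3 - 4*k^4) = -240*b^4 + 428*b^3*k - 236*b^2*k^2 + 52*b*k^3 + 3*b*k + 18*b - 4*k^4 + k^2 + 6*k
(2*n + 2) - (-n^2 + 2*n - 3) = n^2 + 5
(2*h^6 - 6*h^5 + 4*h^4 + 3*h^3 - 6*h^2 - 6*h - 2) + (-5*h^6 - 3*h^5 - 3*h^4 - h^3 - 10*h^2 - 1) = -3*h^6 - 9*h^5 + h^4 + 2*h^3 - 16*h^2 - 6*h - 3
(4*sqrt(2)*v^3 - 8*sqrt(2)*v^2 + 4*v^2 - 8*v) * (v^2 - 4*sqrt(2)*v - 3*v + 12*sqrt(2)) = 4*sqrt(2)*v^5 - 20*sqrt(2)*v^4 - 28*v^4 + 8*sqrt(2)*v^3 + 140*v^3 - 168*v^2 + 80*sqrt(2)*v^2 - 96*sqrt(2)*v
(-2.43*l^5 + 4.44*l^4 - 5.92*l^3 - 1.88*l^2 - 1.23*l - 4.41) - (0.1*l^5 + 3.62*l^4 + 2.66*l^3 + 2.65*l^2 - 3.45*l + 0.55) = -2.53*l^5 + 0.82*l^4 - 8.58*l^3 - 4.53*l^2 + 2.22*l - 4.96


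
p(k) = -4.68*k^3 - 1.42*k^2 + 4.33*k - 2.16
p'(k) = -14.04*k^2 - 2.84*k + 4.33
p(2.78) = -101.65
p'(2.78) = -112.07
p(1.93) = -32.74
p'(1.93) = -53.45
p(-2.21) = 31.85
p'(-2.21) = -57.97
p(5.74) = -909.17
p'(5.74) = -474.56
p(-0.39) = -3.79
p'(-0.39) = 3.30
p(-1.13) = -2.11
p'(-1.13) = -10.39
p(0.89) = -2.73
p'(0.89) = -9.32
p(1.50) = -14.66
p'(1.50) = -31.52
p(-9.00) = 3255.57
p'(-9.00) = -1107.35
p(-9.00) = 3255.57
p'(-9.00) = -1107.35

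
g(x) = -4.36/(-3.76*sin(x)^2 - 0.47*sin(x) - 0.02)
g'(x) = -4.36*(7.52*sin(x)*cos(x) + 0.47*cos(x))/(-3.76*sin(x)^2 - 0.47*sin(x) - 0.02)^2 = -(32.7872*sin(x) + 2.0492)*cos(x)/(3.76*sin(x)^2 + 0.47*sin(x) + 0.02)^2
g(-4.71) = 1.03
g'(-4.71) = 0.00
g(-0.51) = 6.35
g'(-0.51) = 25.84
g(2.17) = 1.47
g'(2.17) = 1.86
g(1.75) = 1.06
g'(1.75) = 0.36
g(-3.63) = 4.08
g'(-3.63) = 13.49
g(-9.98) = 3.32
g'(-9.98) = 9.54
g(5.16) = 1.64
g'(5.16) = 1.69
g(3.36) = 46.05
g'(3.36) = -550.42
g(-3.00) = 152.70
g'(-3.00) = -3130.05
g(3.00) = 27.05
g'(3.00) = 254.33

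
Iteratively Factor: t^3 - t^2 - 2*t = (t - 2)*(t^2 + t) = (t - 2)*(t + 1)*(t)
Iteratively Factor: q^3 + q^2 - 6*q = (q)*(q^2 + q - 6) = q*(q + 3)*(q - 2)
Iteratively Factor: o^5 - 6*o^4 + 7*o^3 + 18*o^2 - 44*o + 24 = (o - 3)*(o^4 - 3*o^3 - 2*o^2 + 12*o - 8) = (o - 3)*(o - 2)*(o^3 - o^2 - 4*o + 4) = (o - 3)*(o - 2)*(o - 1)*(o^2 - 4) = (o - 3)*(o - 2)*(o - 1)*(o + 2)*(o - 2)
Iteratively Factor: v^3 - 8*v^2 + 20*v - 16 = (v - 2)*(v^2 - 6*v + 8) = (v - 4)*(v - 2)*(v - 2)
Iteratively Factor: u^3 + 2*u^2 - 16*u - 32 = (u + 4)*(u^2 - 2*u - 8) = (u + 2)*(u + 4)*(u - 4)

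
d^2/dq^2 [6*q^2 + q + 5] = 12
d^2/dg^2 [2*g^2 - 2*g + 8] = 4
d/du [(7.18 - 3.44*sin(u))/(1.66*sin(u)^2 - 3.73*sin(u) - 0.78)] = (5.7104*sin(u)^2 - 23.8376*sin(u) + 29.4646)*cos(u)/(2.7556*sin(u)^4 - 12.3836*sin(u)^3 + 11.3233*sin(u)^2 + 5.8188*sin(u) + 0.6084)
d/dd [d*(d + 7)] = 2*d + 7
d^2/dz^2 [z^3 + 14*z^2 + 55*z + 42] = 6*z + 28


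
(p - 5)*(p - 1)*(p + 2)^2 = p^4 - 2*p^3 - 15*p^2 - 4*p + 20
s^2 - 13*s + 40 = (s - 8)*(s - 5)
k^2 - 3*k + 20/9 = (k - 5/3)*(k - 4/3)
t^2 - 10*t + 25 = (t - 5)^2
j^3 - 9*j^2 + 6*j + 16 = (j - 8)*(j - 2)*(j + 1)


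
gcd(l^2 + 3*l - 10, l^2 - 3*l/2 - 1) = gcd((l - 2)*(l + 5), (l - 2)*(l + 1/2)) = l - 2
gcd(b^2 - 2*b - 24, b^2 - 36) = b - 6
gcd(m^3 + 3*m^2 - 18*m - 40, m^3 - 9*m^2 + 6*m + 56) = m^2 - 2*m - 8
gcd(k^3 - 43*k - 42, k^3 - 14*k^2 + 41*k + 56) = k^2 - 6*k - 7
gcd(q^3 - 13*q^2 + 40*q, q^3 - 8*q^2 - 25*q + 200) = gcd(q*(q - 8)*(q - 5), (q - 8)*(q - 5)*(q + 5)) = q^2 - 13*q + 40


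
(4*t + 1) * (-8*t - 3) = -32*t^2 - 20*t - 3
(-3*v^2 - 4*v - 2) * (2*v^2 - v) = -6*v^4 - 5*v^3 + 2*v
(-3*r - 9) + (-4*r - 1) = -7*r - 10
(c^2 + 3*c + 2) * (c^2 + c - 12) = c^4 + 4*c^3 - 7*c^2 - 34*c - 24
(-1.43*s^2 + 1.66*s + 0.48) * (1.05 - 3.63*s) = 5.1909*s^3 - 7.5273*s^2 + 0.000599999999999934*s + 0.504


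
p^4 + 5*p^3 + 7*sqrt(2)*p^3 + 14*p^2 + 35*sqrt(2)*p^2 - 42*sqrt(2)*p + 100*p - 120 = (p - 1)*(p + 6)*(p + 2*sqrt(2))*(p + 5*sqrt(2))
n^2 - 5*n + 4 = (n - 4)*(n - 1)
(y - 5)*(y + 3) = y^2 - 2*y - 15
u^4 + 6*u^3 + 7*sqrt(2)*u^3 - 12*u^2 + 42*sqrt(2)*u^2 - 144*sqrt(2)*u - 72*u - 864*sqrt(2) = (u + 6)*(u - 3*sqrt(2))*(u + 4*sqrt(2))*(u + 6*sqrt(2))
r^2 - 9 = (r - 3)*(r + 3)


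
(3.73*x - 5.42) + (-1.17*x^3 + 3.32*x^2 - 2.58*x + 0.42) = -1.17*x^3 + 3.32*x^2 + 1.15*x - 5.0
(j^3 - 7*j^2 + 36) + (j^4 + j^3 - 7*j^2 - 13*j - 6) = j^4 + 2*j^3 - 14*j^2 - 13*j + 30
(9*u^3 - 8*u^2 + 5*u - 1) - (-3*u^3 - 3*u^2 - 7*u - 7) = 12*u^3 - 5*u^2 + 12*u + 6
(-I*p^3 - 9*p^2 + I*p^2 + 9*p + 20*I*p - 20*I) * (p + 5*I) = -I*p^4 - 4*p^3 + I*p^3 + 4*p^2 - 25*I*p^2 - 100*p + 25*I*p + 100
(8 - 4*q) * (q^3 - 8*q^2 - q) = -4*q^4 + 40*q^3 - 60*q^2 - 8*q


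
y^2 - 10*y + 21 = (y - 7)*(y - 3)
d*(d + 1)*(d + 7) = d^3 + 8*d^2 + 7*d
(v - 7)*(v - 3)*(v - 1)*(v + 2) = v^4 - 9*v^3 + 9*v^2 + 41*v - 42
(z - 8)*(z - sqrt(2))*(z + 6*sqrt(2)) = z^3 - 8*z^2 + 5*sqrt(2)*z^2 - 40*sqrt(2)*z - 12*z + 96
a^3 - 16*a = a*(a - 4)*(a + 4)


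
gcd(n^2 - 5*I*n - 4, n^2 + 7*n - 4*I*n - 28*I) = n - 4*I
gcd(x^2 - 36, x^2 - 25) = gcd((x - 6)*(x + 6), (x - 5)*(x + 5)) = 1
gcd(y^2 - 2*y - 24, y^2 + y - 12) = y + 4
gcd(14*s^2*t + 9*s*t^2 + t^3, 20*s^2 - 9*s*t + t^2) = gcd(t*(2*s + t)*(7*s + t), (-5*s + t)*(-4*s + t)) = 1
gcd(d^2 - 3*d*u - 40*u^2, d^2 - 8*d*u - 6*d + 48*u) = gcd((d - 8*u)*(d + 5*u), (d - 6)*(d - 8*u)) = -d + 8*u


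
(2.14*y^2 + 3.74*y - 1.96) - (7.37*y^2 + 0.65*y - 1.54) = -5.23*y^2 + 3.09*y - 0.42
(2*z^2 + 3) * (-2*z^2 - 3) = -4*z^4 - 12*z^2 - 9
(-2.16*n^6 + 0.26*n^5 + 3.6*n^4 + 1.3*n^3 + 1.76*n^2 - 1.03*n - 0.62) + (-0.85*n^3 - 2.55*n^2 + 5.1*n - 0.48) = -2.16*n^6 + 0.26*n^5 + 3.6*n^4 + 0.45*n^3 - 0.79*n^2 + 4.07*n - 1.1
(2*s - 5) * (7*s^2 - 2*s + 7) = 14*s^3 - 39*s^2 + 24*s - 35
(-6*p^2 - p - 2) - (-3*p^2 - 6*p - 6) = -3*p^2 + 5*p + 4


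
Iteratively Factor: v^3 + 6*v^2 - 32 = (v + 4)*(v^2 + 2*v - 8) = (v - 2)*(v + 4)*(v + 4)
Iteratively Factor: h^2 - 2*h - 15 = (h + 3)*(h - 5)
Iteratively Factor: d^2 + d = (d)*(d + 1)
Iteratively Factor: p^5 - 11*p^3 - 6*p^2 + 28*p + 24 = (p + 1)*(p^4 - p^3 - 10*p^2 + 4*p + 24) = (p + 1)*(p + 2)*(p^3 - 3*p^2 - 4*p + 12) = (p + 1)*(p + 2)^2*(p^2 - 5*p + 6) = (p - 3)*(p + 1)*(p + 2)^2*(p - 2)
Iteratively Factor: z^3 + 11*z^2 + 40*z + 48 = (z + 4)*(z^2 + 7*z + 12) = (z + 3)*(z + 4)*(z + 4)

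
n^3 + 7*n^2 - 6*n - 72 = (n - 3)*(n + 4)*(n + 6)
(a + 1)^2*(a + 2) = a^3 + 4*a^2 + 5*a + 2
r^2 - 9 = (r - 3)*(r + 3)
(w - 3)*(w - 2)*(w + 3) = w^3 - 2*w^2 - 9*w + 18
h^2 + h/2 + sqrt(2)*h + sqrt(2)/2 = (h + 1/2)*(h + sqrt(2))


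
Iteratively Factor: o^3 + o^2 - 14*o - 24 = (o + 2)*(o^2 - o - 12) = (o - 4)*(o + 2)*(o + 3)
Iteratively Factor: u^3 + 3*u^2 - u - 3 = (u + 3)*(u^2 - 1) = (u - 1)*(u + 3)*(u + 1)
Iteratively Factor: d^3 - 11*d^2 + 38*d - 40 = (d - 5)*(d^2 - 6*d + 8) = (d - 5)*(d - 2)*(d - 4)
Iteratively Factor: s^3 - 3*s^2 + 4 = (s + 1)*(s^2 - 4*s + 4) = (s - 2)*(s + 1)*(s - 2)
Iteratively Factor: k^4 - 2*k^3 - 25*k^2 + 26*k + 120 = (k - 5)*(k^3 + 3*k^2 - 10*k - 24) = (k - 5)*(k - 3)*(k^2 + 6*k + 8) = (k - 5)*(k - 3)*(k + 4)*(k + 2)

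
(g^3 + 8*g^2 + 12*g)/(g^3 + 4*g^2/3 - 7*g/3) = 3*(g^2 + 8*g + 12)/(3*g^2 + 4*g - 7)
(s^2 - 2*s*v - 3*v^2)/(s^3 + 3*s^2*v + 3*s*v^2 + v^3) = (s - 3*v)/(s^2 + 2*s*v + v^2)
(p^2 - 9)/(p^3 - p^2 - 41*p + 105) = (p + 3)/(p^2 + 2*p - 35)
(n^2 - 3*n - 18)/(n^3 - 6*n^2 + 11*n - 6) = (n^2 - 3*n - 18)/(n^3 - 6*n^2 + 11*n - 6)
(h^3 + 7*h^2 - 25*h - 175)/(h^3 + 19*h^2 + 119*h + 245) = (h - 5)/(h + 7)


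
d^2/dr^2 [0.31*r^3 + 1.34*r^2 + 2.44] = 1.86*r + 2.68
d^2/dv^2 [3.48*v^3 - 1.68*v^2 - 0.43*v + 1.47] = 20.88*v - 3.36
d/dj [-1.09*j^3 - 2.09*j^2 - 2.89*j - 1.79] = -3.27*j^2 - 4.18*j - 2.89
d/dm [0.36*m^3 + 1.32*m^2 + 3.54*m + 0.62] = 1.08*m^2 + 2.64*m + 3.54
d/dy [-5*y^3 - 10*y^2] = 5*y*(-3*y - 4)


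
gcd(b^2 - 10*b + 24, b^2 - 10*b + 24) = b^2 - 10*b + 24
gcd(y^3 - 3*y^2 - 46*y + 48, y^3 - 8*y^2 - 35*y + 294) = y + 6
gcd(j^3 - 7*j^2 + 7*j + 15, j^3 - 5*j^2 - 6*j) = j + 1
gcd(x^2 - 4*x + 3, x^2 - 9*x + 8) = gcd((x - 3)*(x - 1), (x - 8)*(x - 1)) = x - 1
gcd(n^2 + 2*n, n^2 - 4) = n + 2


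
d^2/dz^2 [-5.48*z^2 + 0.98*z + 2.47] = -10.9600000000000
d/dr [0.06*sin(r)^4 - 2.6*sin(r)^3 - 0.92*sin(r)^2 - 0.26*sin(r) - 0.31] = (0.24*sin(r)^3 - 7.8*sin(r)^2 - 1.84*sin(r) - 0.26)*cos(r)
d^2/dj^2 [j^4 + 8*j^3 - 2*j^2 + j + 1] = 12*j^2 + 48*j - 4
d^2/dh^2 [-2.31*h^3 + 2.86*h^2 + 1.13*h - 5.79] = 5.72 - 13.86*h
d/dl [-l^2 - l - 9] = -2*l - 1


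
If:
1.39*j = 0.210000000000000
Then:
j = 0.15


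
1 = 1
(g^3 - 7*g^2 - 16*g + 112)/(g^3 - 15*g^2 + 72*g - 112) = (g + 4)/(g - 4)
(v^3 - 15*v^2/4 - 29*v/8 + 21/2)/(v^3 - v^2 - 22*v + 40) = (v^2 + v/4 - 21/8)/(v^2 + 3*v - 10)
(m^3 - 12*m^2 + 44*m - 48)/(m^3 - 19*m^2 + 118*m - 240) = (m^2 - 6*m + 8)/(m^2 - 13*m + 40)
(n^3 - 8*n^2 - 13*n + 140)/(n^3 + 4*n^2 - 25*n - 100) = (n - 7)/(n + 5)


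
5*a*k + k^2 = k*(5*a + k)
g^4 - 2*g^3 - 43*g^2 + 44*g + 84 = (g - 7)*(g - 2)*(g + 1)*(g + 6)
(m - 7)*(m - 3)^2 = m^3 - 13*m^2 + 51*m - 63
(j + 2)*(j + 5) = j^2 + 7*j + 10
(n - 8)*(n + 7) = n^2 - n - 56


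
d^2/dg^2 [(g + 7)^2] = 2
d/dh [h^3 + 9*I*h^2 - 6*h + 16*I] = 3*h^2 + 18*I*h - 6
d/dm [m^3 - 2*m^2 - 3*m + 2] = 3*m^2 - 4*m - 3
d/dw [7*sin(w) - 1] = 7*cos(w)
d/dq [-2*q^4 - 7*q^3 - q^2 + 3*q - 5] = -8*q^3 - 21*q^2 - 2*q + 3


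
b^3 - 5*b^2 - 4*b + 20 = (b - 5)*(b - 2)*(b + 2)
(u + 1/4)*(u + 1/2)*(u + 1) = u^3 + 7*u^2/4 + 7*u/8 + 1/8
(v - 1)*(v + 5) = v^2 + 4*v - 5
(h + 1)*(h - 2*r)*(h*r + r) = h^3*r - 2*h^2*r^2 + 2*h^2*r - 4*h*r^2 + h*r - 2*r^2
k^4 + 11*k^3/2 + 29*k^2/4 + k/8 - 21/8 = (k - 1/2)*(k + 1)*(k + 3/2)*(k + 7/2)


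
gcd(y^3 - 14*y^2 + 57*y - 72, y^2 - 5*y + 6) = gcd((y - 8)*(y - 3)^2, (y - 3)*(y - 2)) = y - 3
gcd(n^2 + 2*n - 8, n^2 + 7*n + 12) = n + 4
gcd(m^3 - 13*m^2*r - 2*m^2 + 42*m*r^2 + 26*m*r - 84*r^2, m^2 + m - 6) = m - 2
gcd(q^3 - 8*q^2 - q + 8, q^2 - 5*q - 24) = q - 8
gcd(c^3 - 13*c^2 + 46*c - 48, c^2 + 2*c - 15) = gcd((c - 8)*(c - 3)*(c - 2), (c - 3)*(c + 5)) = c - 3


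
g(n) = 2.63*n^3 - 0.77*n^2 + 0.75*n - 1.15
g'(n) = 7.89*n^2 - 1.54*n + 0.75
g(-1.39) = -10.74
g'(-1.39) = 18.13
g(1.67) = 10.20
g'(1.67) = 20.18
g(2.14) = 22.70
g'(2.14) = 33.59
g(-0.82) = -3.73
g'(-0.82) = 7.32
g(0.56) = -0.51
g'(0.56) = 2.36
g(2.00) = 18.31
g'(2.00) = 29.23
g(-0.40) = -1.74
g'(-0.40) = 2.63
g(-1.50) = -12.88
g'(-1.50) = 20.81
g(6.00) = 543.71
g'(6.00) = 275.55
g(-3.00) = -81.34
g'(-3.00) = 76.38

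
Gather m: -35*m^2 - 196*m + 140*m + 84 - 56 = -35*m^2 - 56*m + 28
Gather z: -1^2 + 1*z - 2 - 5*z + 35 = 32 - 4*z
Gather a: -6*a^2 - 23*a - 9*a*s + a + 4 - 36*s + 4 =-6*a^2 + a*(-9*s - 22) - 36*s + 8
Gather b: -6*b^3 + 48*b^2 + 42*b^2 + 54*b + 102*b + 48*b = -6*b^3 + 90*b^2 + 204*b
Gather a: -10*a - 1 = -10*a - 1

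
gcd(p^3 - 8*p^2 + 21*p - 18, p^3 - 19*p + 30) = p^2 - 5*p + 6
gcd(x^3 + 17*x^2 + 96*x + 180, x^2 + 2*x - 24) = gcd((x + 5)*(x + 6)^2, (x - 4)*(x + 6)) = x + 6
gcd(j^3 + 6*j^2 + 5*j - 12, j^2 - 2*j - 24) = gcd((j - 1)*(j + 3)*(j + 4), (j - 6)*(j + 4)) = j + 4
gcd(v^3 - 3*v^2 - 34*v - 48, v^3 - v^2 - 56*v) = v - 8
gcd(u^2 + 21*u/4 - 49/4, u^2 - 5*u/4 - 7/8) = u - 7/4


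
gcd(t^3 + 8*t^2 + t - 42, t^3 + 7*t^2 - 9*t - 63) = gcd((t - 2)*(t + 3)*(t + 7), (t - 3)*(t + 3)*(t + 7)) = t^2 + 10*t + 21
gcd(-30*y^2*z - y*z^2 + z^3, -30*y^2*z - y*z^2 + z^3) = 30*y^2*z + y*z^2 - z^3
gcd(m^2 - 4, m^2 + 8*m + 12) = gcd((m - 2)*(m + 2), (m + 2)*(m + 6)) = m + 2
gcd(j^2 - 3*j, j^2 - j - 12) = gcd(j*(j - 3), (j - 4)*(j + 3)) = 1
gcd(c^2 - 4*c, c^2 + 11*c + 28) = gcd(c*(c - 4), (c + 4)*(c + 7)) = 1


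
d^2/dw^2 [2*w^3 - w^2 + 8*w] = 12*w - 2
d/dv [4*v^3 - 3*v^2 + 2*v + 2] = 12*v^2 - 6*v + 2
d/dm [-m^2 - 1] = -2*m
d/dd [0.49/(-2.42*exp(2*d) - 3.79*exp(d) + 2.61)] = (2.3716*exp(d) + 1.8571)*exp(d)/(2.42*exp(2*d) + 3.79*exp(d) - 2.61)^2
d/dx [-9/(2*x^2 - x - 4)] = 9*(4*x - 1)/(-2*x^2 + x + 4)^2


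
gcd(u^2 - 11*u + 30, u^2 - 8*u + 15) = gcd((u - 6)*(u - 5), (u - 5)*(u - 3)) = u - 5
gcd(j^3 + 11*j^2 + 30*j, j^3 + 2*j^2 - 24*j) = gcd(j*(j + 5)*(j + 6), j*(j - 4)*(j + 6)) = j^2 + 6*j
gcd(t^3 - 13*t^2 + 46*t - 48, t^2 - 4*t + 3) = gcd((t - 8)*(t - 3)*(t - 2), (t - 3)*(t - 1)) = t - 3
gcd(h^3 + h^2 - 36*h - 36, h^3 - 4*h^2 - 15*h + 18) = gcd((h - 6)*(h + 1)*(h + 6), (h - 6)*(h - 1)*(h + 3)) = h - 6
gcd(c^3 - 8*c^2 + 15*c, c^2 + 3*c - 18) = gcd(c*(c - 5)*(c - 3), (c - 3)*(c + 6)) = c - 3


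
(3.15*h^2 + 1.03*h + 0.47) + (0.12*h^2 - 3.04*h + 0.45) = 3.27*h^2 - 2.01*h + 0.92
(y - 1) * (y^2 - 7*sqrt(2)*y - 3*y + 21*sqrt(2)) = y^3 - 7*sqrt(2)*y^2 - 4*y^2 + 3*y + 28*sqrt(2)*y - 21*sqrt(2)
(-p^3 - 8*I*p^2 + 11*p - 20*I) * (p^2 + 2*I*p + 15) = -p^5 - 10*I*p^4 + 12*p^3 - 118*I*p^2 + 205*p - 300*I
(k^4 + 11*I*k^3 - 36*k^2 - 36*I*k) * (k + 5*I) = k^5 + 16*I*k^4 - 91*k^3 - 216*I*k^2 + 180*k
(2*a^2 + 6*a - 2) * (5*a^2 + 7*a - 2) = 10*a^4 + 44*a^3 + 28*a^2 - 26*a + 4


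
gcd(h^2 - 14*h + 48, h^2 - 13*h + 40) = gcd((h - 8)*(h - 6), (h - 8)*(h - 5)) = h - 8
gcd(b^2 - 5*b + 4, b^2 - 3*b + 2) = b - 1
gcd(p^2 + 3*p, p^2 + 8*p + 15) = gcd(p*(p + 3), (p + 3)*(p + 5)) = p + 3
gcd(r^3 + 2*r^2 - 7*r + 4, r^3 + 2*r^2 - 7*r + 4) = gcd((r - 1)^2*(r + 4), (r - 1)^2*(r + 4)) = r^3 + 2*r^2 - 7*r + 4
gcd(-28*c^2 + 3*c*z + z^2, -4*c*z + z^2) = -4*c + z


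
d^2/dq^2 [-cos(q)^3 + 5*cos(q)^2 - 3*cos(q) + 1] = 15*cos(q)/4 - 10*cos(2*q) + 9*cos(3*q)/4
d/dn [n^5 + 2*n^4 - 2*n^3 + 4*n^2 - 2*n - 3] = 5*n^4 + 8*n^3 - 6*n^2 + 8*n - 2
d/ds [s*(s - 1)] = 2*s - 1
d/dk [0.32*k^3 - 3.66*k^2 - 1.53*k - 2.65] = 0.96*k^2 - 7.32*k - 1.53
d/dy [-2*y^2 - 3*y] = -4*y - 3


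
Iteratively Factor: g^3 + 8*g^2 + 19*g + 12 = (g + 1)*(g^2 + 7*g + 12) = (g + 1)*(g + 3)*(g + 4)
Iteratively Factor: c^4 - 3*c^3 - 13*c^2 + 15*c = (c - 1)*(c^3 - 2*c^2 - 15*c) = (c - 1)*(c + 3)*(c^2 - 5*c) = c*(c - 1)*(c + 3)*(c - 5)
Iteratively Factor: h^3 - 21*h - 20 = (h + 4)*(h^2 - 4*h - 5) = (h + 1)*(h + 4)*(h - 5)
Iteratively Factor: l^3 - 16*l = (l)*(l^2 - 16) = l*(l - 4)*(l + 4)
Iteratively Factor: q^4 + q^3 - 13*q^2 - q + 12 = (q + 4)*(q^3 - 3*q^2 - q + 3) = (q - 3)*(q + 4)*(q^2 - 1) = (q - 3)*(q - 1)*(q + 4)*(q + 1)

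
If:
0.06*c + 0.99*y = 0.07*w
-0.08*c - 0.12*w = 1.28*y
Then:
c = -16.28125*y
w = 0.1875*y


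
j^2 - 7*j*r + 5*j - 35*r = (j + 5)*(j - 7*r)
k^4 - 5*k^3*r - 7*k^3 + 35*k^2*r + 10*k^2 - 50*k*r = k*(k - 5)*(k - 2)*(k - 5*r)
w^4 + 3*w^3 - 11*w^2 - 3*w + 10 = (w - 2)*(w - 1)*(w + 1)*(w + 5)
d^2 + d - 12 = (d - 3)*(d + 4)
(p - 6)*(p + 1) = p^2 - 5*p - 6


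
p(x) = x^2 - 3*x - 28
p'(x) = 2*x - 3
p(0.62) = -29.48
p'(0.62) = -1.76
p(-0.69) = -25.45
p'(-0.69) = -4.38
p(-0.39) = -26.68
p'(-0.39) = -3.78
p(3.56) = -26.01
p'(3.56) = 4.12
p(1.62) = -30.24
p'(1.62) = 0.24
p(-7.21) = 45.61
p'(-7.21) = -17.42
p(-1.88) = -18.83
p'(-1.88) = -6.76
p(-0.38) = -26.72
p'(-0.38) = -3.76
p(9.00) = 26.00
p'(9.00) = 15.00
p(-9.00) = 80.00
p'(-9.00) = -21.00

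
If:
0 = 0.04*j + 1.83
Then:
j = -45.75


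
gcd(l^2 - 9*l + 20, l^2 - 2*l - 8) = l - 4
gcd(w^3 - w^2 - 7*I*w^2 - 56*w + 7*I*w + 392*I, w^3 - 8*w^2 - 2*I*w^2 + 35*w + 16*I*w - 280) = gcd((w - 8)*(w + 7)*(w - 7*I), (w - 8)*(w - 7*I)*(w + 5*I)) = w^2 + w*(-8 - 7*I) + 56*I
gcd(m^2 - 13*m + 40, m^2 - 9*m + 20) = m - 5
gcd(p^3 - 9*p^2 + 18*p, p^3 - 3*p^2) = p^2 - 3*p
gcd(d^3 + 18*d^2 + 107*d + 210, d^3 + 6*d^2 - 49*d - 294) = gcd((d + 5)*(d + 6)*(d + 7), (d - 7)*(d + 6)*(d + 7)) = d^2 + 13*d + 42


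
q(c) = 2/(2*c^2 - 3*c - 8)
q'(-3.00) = 0.08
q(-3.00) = 0.11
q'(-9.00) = 0.00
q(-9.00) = 0.01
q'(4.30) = -0.11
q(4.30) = 0.12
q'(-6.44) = 0.01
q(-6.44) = 0.02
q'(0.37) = 0.04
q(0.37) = -0.23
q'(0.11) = 0.07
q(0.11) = -0.24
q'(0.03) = 0.09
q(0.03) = -0.25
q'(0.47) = 0.03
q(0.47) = -0.22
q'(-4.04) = 0.03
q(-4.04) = 0.05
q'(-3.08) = 0.07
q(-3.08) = 0.10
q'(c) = 2*(3 - 4*c)/(2*c^2 - 3*c - 8)^2 = 2*(3 - 4*c)/(-2*c^2 + 3*c + 8)^2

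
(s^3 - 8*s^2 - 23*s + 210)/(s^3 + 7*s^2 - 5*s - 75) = (s^2 - 13*s + 42)/(s^2 + 2*s - 15)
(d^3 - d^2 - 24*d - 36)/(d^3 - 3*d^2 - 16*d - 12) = (d + 3)/(d + 1)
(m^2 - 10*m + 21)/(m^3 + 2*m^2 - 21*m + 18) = (m - 7)/(m^2 + 5*m - 6)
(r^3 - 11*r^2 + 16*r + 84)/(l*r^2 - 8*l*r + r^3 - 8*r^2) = (r^3 - 11*r^2 + 16*r + 84)/(r*(l*r - 8*l + r^2 - 8*r))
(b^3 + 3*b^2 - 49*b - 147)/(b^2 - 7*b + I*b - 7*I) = (b^2 + 10*b + 21)/(b + I)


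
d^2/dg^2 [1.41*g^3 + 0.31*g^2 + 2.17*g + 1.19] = 8.46*g + 0.62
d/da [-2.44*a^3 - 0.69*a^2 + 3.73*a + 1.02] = -7.32*a^2 - 1.38*a + 3.73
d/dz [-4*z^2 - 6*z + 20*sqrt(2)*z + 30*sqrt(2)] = -8*z - 6 + 20*sqrt(2)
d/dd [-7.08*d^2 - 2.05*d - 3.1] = -14.16*d - 2.05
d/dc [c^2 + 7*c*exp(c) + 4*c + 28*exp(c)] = 7*c*exp(c) + 2*c + 35*exp(c) + 4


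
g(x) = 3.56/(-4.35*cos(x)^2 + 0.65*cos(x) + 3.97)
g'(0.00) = 0.00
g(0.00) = 13.19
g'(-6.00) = -22.49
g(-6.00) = 6.10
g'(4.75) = -0.07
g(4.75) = 0.89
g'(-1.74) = -0.53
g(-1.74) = 0.95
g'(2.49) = 33.06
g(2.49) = 5.06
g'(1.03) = -1.18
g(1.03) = 1.13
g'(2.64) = 4559.75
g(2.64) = 63.86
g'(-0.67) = 4.18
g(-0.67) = 1.97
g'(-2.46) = -23.44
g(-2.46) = 4.23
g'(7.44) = -0.75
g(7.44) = 1.01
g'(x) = 3.56*(-8.7*sin(x)*cos(x) + 0.65*sin(x))/(-4.35*cos(x)^2 + 0.65*cos(x) + 3.97)^2 = (2.314 - 30.972*cos(x))*sin(x)/(-4.35*cos(x)^2 + 0.65*cos(x) + 3.97)^2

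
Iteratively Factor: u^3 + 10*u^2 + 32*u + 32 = (u + 2)*(u^2 + 8*u + 16) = (u + 2)*(u + 4)*(u + 4)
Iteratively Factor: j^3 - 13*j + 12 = (j - 1)*(j^2 + j - 12) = (j - 3)*(j - 1)*(j + 4)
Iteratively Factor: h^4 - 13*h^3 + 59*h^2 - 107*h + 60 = (h - 4)*(h^3 - 9*h^2 + 23*h - 15) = (h - 4)*(h - 1)*(h^2 - 8*h + 15) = (h - 4)*(h - 3)*(h - 1)*(h - 5)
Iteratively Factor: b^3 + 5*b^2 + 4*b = (b + 1)*(b^2 + 4*b) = (b + 1)*(b + 4)*(b)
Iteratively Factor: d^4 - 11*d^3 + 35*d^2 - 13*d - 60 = (d - 5)*(d^3 - 6*d^2 + 5*d + 12) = (d - 5)*(d - 3)*(d^2 - 3*d - 4) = (d - 5)*(d - 4)*(d - 3)*(d + 1)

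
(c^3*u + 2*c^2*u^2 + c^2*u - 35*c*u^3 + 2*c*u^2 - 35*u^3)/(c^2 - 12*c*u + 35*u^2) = u*(-c^2 - 7*c*u - c - 7*u)/(-c + 7*u)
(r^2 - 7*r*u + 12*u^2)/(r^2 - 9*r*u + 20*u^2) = (r - 3*u)/(r - 5*u)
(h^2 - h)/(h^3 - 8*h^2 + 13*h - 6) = h/(h^2 - 7*h + 6)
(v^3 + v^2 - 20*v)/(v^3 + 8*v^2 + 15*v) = (v - 4)/(v + 3)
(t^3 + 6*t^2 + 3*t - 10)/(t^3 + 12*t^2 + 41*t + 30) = (t^2 + t - 2)/(t^2 + 7*t + 6)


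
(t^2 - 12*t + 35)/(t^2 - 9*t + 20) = (t - 7)/(t - 4)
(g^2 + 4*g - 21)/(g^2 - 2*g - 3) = (g + 7)/(g + 1)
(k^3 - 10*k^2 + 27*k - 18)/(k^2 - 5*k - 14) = (-k^3 + 10*k^2 - 27*k + 18)/(-k^2 + 5*k + 14)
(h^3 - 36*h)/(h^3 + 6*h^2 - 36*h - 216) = h/(h + 6)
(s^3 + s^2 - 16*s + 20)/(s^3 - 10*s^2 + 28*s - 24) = (s + 5)/(s - 6)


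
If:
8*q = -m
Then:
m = -8*q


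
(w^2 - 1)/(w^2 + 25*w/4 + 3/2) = 4*(w^2 - 1)/(4*w^2 + 25*w + 6)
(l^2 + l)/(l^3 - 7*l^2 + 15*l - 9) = l*(l + 1)/(l^3 - 7*l^2 + 15*l - 9)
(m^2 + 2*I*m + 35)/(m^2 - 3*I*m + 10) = (m + 7*I)/(m + 2*I)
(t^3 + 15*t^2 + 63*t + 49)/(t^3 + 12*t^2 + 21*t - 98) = (t + 1)/(t - 2)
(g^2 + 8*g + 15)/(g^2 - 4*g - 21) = (g + 5)/(g - 7)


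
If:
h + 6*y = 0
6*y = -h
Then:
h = -6*y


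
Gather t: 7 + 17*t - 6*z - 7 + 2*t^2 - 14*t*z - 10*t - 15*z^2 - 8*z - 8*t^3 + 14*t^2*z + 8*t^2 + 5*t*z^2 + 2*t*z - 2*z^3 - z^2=-8*t^3 + t^2*(14*z + 10) + t*(5*z^2 - 12*z + 7) - 2*z^3 - 16*z^2 - 14*z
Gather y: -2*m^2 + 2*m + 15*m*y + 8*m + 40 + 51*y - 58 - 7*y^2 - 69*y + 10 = -2*m^2 + 10*m - 7*y^2 + y*(15*m - 18) - 8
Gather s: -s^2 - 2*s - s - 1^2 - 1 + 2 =-s^2 - 3*s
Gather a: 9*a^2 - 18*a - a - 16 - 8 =9*a^2 - 19*a - 24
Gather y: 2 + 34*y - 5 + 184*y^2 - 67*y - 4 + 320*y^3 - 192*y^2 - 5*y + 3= 320*y^3 - 8*y^2 - 38*y - 4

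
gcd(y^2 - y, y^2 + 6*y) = y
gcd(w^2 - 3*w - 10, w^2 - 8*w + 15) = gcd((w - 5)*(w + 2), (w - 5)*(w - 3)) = w - 5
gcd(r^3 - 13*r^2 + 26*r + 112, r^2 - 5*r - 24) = r - 8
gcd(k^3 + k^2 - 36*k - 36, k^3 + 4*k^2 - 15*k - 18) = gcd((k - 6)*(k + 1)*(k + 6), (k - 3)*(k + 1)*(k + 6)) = k^2 + 7*k + 6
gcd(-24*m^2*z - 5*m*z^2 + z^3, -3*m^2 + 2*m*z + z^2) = 3*m + z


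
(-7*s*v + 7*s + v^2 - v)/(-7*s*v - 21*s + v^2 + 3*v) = (v - 1)/(v + 3)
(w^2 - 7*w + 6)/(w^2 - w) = (w - 6)/w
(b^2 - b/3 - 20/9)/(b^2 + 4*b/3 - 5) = (b + 4/3)/(b + 3)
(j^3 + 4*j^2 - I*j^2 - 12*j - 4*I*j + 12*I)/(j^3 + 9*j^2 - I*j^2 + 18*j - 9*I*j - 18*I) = (j - 2)/(j + 3)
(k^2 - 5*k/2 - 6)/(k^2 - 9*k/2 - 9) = (k - 4)/(k - 6)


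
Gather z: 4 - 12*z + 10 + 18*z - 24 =6*z - 10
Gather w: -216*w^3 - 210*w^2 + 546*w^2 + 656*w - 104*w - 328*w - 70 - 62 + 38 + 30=-216*w^3 + 336*w^2 + 224*w - 64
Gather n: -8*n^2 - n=-8*n^2 - n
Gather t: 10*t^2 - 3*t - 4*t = 10*t^2 - 7*t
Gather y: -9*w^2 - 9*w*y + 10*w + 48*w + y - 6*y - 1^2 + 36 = -9*w^2 + 58*w + y*(-9*w - 5) + 35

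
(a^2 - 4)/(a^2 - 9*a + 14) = (a + 2)/(a - 7)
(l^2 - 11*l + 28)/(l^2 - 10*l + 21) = (l - 4)/(l - 3)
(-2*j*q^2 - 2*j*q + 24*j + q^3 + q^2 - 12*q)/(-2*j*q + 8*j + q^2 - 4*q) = (q^2 + q - 12)/(q - 4)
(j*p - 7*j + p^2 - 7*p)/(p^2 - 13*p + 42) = (j + p)/(p - 6)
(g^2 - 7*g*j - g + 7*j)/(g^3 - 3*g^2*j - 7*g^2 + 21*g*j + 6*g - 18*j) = (g - 7*j)/(g^2 - 3*g*j - 6*g + 18*j)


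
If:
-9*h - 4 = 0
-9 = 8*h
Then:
No Solution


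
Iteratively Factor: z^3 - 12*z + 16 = (z - 2)*(z^2 + 2*z - 8) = (z - 2)^2*(z + 4)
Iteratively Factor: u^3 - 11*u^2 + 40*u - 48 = (u - 4)*(u^2 - 7*u + 12) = (u - 4)*(u - 3)*(u - 4)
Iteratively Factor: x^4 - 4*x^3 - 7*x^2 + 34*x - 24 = (x - 4)*(x^3 - 7*x + 6) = (x - 4)*(x - 2)*(x^2 + 2*x - 3) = (x - 4)*(x - 2)*(x - 1)*(x + 3)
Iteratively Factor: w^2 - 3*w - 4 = (w + 1)*(w - 4)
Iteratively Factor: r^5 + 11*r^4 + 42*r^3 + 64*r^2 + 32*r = (r + 1)*(r^4 + 10*r^3 + 32*r^2 + 32*r) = (r + 1)*(r + 2)*(r^3 + 8*r^2 + 16*r) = r*(r + 1)*(r + 2)*(r^2 + 8*r + 16) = r*(r + 1)*(r + 2)*(r + 4)*(r + 4)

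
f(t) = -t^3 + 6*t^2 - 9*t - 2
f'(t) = -3*t^2 + 12*t - 9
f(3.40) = -2.54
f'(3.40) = -2.88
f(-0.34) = 1.79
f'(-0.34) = -13.43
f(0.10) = -2.84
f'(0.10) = -7.83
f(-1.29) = 21.74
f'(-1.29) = -29.47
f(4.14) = -7.38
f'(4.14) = -10.74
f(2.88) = -2.04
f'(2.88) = 0.68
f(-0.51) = 4.28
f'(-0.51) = -15.90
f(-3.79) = 172.73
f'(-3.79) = -97.57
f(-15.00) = 4858.00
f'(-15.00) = -864.00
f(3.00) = -2.00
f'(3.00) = 0.00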